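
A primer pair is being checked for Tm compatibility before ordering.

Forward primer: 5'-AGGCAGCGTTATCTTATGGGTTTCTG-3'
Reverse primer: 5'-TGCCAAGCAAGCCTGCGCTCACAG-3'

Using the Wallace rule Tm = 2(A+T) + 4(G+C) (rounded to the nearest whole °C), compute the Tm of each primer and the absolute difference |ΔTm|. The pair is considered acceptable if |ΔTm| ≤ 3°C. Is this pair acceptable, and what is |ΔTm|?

Forward: A=4 T=10 G=8 C=4 → Tm = 2·14 + 4·12 = 76°C.
Reverse: A=6 T=3 G=6 C=9 → Tm = 2·9 + 4·15 = 78°C.
|ΔTm| = |76 − 78| = 2°C, ≤ 3°C.

|ΔTm| = 2°C; the pair is acceptable.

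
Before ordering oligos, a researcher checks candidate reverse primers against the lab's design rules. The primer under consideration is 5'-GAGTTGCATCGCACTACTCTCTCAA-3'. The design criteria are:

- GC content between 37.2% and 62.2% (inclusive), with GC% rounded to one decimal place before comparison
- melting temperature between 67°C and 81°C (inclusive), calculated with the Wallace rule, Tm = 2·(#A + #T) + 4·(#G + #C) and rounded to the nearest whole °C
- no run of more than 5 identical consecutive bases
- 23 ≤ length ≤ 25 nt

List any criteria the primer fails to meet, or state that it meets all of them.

Base counts: A=6, T=7, G=4, C=8 (length 25).
GC content: GC 12/25 = 48.0% ✓
Tm: Tm = 2·13 + 4·12 = 74°C ✓
homopolymer run: longest run = 2 ✓
length: length 25 ✓

Meets all criteria.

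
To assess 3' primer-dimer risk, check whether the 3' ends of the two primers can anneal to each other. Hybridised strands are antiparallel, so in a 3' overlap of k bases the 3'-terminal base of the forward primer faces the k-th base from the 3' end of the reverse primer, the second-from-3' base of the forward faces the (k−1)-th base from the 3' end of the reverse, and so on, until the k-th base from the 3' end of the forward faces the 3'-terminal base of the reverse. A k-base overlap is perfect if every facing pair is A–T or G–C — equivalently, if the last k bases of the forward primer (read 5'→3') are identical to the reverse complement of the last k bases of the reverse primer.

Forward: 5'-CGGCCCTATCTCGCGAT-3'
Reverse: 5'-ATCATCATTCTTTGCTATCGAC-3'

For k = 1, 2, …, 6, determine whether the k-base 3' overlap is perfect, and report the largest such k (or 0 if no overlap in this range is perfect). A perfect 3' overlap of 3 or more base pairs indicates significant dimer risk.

Last 6 bases (5'→3') — forward …CGCGAT, reverse …ATCGAC.
Reverse complement of the reverse primer's last 6 bases: GTCGAT; its first k bases are the reverse complement of the reverse primer's last k bases, so a perfect k-base overlap needs the forward primer's last k bases to equal them.
Comparing (forward last k vs required): k=1: T vs G ✗; k=2: AT vs GT ✗; k=3: GAT vs GTC ✗; k=4: CGAT vs GTCG ✗; k=5: GCGAT vs GTCGA ✗; k=6: CGCGAT vs GTCGAT ✗.
No overlap length from 1 to 6 is perfect, so the longest perfect 3' overlap is 0.

Longest perfect overlap: 0 complementary base pairs; below the dimer-risk threshold (threshold 3).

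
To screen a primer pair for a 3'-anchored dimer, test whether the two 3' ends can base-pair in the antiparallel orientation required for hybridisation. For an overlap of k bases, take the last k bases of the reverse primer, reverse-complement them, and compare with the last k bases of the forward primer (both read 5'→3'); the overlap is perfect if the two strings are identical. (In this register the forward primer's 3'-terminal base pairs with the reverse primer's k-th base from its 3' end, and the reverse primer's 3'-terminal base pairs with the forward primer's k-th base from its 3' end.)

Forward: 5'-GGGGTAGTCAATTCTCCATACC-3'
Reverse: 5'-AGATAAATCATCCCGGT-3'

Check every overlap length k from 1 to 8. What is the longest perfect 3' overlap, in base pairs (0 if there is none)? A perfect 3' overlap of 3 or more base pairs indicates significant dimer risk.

Longest perfect overlap: 3 complementary base pairs; significant dimer risk (threshold 3).

Last 8 bases (5'→3') — forward …TCCATACC, reverse …ATCCCGGT.
Reverse complement of the reverse primer's last 8 bases: ACCGGGAT; its first k bases are the reverse complement of the reverse primer's last k bases, so a perfect k-base overlap needs the forward primer's last k bases to equal them.
Comparing (forward last k vs required): k=1: C vs A ✗; k=2: CC vs AC ✗; k=3: ACC vs ACC ✓; k=4: TACC vs ACCG ✗; k=5: ATACC vs ACCGG ✗; k=6: CATACC vs ACCGGG ✗; k=7: CCATACC vs ACCGGGA ✗; k=8: TCCATACC vs ACCGGGAT ✗.
Only k = 3 is perfect, so the longest perfect 3' overlap is 3.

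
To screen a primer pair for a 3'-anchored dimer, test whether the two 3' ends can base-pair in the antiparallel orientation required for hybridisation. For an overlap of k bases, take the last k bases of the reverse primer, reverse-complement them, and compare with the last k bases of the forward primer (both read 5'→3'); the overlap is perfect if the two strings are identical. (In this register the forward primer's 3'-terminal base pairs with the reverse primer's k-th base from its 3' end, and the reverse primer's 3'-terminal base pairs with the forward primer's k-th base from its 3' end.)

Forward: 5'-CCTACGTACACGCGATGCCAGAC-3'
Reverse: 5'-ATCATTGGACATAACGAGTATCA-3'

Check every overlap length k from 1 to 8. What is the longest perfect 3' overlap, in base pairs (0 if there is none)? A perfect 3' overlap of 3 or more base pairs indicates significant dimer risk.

Last 8 bases (5'→3') — forward …TGCCAGAC, reverse …GAGTATCA.
Reverse complement of the reverse primer's last 8 bases: TGATACTC; its first k bases are the reverse complement of the reverse primer's last k bases, so a perfect k-base overlap needs the forward primer's last k bases to equal them.
Comparing (forward last k vs required): k=1: C vs T ✗; k=2: AC vs TG ✗; k=3: GAC vs TGA ✗; k=4: AGAC vs TGAT ✗; k=5: CAGAC vs TGATA ✗; k=6: CCAGAC vs TGATAC ✗; k=7: GCCAGAC vs TGATACT ✗; k=8: TGCCAGAC vs TGATACTC ✗.
No overlap length from 1 to 8 is perfect, so the longest perfect 3' overlap is 0.

Longest perfect overlap: 0 complementary base pairs; below the dimer-risk threshold (threshold 3).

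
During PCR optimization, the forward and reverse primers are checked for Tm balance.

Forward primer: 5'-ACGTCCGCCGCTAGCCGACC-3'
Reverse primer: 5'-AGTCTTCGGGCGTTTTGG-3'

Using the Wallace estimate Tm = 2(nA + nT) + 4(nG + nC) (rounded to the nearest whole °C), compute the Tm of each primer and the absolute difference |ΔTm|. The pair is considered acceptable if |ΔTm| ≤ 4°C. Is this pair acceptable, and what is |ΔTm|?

|ΔTm| = 14°C; the pair is not acceptable.

Forward: A=3 T=2 G=5 C=10 → Tm = 2·5 + 4·15 = 70°C.
Reverse: A=1 T=7 G=7 C=3 → Tm = 2·8 + 4·10 = 56°C.
|ΔTm| = |70 − 56| = 14°C, > 4°C.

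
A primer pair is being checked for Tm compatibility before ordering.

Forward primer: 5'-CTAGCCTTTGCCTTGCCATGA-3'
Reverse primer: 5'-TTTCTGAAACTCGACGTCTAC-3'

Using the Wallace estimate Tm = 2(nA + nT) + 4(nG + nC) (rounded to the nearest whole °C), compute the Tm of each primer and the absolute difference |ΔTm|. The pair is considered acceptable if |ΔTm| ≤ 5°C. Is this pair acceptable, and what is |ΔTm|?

Forward: A=3 T=7 G=4 C=7 → Tm = 2·10 + 4·11 = 64°C.
Reverse: A=5 T=7 G=3 C=6 → Tm = 2·12 + 4·9 = 60°C.
|ΔTm| = |64 − 60| = 4°C, ≤ 5°C.

|ΔTm| = 4°C; the pair is acceptable.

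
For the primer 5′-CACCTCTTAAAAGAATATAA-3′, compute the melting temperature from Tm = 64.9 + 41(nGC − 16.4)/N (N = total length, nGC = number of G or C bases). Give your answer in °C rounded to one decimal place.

41.5°C

Base counts: A=10, T=5, G=1, C=4; G+C = 5, N = 20.
Tm = 64.9 + 41·(5 − 16.4)/20 = 64.9 + -467.40/20 = 41.5°C.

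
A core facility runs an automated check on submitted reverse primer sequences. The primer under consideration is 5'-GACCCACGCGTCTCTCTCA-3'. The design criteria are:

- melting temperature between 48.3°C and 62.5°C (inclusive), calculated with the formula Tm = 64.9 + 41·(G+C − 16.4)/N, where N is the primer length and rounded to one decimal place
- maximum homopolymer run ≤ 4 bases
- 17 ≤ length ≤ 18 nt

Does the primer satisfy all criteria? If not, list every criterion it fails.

Fails: length.

Base counts: A=3, T=4, G=3, C=9 (length 19).
Tm: Tm = 64.9 + 41·(12 − 16.4)/19 = 55.4°C ✓
homopolymer run: longest run = 3 ✓
length: length 19, outside 17–18 ✗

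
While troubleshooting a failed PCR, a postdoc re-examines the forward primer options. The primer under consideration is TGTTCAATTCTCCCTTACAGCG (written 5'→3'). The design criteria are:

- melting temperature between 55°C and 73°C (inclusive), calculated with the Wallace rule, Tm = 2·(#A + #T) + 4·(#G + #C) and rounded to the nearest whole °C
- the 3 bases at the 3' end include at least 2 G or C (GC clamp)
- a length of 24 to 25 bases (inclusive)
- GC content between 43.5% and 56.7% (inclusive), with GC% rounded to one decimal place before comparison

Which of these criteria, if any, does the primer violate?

Fails: length.

Base counts: A=4, T=8, G=3, C=7 (length 22).
Tm: Tm = 2·12 + 4·10 = 64°C ✓
GC clamp: 3' end GCG has 3 G/C ✓
length: length 22, outside 24–25 ✗
GC content: GC 10/22 = 45.5% ✓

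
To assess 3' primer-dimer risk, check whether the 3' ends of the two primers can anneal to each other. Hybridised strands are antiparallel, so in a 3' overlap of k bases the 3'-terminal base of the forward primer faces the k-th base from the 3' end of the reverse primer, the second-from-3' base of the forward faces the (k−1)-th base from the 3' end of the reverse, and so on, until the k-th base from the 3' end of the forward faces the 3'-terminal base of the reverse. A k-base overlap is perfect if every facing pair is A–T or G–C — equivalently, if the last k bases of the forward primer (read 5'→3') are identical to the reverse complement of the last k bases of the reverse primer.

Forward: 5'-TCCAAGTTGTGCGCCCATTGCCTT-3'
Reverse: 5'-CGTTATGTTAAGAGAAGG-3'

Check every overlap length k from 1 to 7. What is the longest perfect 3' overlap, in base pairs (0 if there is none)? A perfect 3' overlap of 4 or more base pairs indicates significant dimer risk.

Longest perfect overlap: 4 complementary base pairs; significant dimer risk (threshold 4).

Last 7 bases (5'→3') — forward …TTGCCTT, reverse …GAGAAGG.
Reverse complement of the reverse primer's last 7 bases: CCTTCTC; its first k bases are the reverse complement of the reverse primer's last k bases, so a perfect k-base overlap needs the forward primer's last k bases to equal them.
Comparing (forward last k vs required): k=1: T vs C ✗; k=2: TT vs CC ✗; k=3: CTT vs CCT ✗; k=4: CCTT vs CCTT ✓; k=5: GCCTT vs CCTTC ✗; k=6: TGCCTT vs CCTTCT ✗; k=7: TTGCCTT vs CCTTCTC ✗.
Only k = 4 is perfect, so the longest perfect 3' overlap is 4.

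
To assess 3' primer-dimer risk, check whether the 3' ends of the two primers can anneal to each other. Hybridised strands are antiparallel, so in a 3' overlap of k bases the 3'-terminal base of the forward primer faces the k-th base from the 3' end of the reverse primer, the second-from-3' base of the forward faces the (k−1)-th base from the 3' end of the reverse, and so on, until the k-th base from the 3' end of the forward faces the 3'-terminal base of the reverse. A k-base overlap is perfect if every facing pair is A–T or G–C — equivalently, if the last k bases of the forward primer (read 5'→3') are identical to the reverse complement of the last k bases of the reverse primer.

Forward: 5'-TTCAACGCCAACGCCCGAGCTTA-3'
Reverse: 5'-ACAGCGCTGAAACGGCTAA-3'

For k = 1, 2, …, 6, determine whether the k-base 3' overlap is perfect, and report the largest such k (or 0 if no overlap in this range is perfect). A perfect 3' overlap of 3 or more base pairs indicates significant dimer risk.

Last 6 bases (5'→3') — forward …AGCTTA, reverse …GGCTAA.
Reverse complement of the reverse primer's last 6 bases: TTAGCC; its first k bases are the reverse complement of the reverse primer's last k bases, so a perfect k-base overlap needs the forward primer's last k bases to equal them.
Comparing (forward last k vs required): k=1: A vs T ✗; k=2: TA vs TT ✗; k=3: TTA vs TTA ✓; k=4: CTTA vs TTAG ✗; k=5: GCTTA vs TTAGC ✗; k=6: AGCTTA vs TTAGCC ✗.
Only k = 3 is perfect, so the longest perfect 3' overlap is 3.

Longest perfect overlap: 3 complementary base pairs; significant dimer risk (threshold 3).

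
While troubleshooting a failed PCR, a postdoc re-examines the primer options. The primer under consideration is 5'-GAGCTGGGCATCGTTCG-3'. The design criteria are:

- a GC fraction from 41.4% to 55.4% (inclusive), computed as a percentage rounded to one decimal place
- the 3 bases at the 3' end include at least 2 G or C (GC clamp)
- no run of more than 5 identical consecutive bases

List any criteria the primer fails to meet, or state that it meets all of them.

Base counts: A=2, T=4, G=7, C=4 (length 17).
GC content: GC 11/17 = 64.7%, outside 41.4–55.4% ✗
GC clamp: 3' end TCG has 2 G/C ✓
homopolymer run: longest run = 3 ✓

Fails: GC content.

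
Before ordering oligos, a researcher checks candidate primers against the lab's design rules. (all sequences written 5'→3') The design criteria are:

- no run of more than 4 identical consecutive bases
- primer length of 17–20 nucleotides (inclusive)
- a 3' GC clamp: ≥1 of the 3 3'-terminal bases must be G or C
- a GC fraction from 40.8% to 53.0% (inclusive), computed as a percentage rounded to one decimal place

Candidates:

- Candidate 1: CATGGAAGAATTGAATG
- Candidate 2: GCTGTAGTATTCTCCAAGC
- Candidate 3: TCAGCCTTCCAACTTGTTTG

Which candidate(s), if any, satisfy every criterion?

Candidate 2 and Candidate 3.

Candidate 1 (17 nt, A=7 T=4 G=5 C=1): longest run = 2 ✓; length 17 ✓; 3' end ATG has 1 G/C ✓; GC 6/17 = 35.3%, outside 40.8–53.0% ✗ — fails.
Candidate 2 (19 nt, A=4 T=6 G=4 C=5): longest run = 2 ✓; length 19 ✓; 3' end AGC has 2 G/C ✓; GC 9/19 = 47.4% ✓ — passes.
Candidate 3 (20 nt, A=3 T=8 G=3 C=6): longest run = 3 ✓; length 20 ✓; 3' end TTG has 1 G/C ✓; GC 9/20 = 45.0% ✓ — passes.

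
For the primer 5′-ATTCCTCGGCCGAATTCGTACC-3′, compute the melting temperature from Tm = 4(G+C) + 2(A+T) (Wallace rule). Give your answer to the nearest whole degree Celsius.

Base counts: A=4, T=6, G=4, C=8 (length 22).
Tm = 2·(4+6) + 4·(4+8) = 2·10 + 4·12 = 20 + 48 = 68°C.

68°C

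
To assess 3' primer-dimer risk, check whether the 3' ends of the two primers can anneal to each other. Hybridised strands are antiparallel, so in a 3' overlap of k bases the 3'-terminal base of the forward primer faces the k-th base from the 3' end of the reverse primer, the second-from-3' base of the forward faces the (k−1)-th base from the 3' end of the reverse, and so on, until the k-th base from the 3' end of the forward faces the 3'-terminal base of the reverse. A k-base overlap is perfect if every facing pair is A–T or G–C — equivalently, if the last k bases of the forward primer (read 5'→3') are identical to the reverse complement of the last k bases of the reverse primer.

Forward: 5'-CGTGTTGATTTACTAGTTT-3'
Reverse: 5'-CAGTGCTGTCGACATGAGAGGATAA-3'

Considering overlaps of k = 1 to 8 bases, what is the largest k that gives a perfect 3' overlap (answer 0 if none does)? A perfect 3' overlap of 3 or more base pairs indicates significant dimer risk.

Last 8 bases (5'→3') — forward …ACTAGTTT, reverse …GAGGATAA.
Reverse complement of the reverse primer's last 8 bases: TTATCCTC; its first k bases are the reverse complement of the reverse primer's last k bases, so a perfect k-base overlap needs the forward primer's last k bases to equal them.
Comparing (forward last k vs required): k=1: T vs T ✓; k=2: TT vs TT ✓; k=3: TTT vs TTA ✗; k=4: GTTT vs TTAT ✗; k=5: AGTTT vs TTATC ✗; k=6: TAGTTT vs TTATCC ✗; k=7: CTAGTTT vs TTATCCT ✗; k=8: ACTAGTTT vs TTATCCTC ✗.
Perfect overlaps at k = 1, 2; the largest is 2.

Longest perfect overlap: 2 complementary base pairs; below the dimer-risk threshold (threshold 3).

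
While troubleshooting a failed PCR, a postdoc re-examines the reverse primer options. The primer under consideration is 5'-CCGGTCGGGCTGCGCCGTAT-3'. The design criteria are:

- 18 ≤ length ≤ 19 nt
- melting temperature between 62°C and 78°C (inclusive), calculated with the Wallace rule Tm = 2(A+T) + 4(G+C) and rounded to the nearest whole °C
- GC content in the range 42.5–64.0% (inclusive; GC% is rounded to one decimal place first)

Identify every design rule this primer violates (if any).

Base counts: A=1, T=4, G=8, C=7 (length 20).
length: length 20, outside 18–19 ✗
Tm: Tm = 2·5 + 4·15 = 70°C ✓
GC content: GC 15/20 = 75.0%, outside 42.5–64.0% ✗

Fails: length, GC content.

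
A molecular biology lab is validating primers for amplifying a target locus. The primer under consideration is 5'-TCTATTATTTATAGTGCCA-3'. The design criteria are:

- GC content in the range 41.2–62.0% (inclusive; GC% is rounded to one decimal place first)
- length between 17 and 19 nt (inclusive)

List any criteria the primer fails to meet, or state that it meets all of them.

Base counts: A=5, T=9, G=2, C=3 (length 19).
GC content: GC 5/19 = 26.3%, outside 41.2–62.0% ✗
length: length 19 ✓

Fails: GC content.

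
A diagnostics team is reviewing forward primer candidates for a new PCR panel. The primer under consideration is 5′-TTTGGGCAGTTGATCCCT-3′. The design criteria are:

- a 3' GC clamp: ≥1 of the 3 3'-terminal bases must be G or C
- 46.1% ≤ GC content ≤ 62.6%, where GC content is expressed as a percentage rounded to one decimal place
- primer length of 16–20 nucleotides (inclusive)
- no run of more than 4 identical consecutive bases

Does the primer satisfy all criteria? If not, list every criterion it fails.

Meets all criteria.

Base counts: A=2, T=7, G=5, C=4 (length 18).
GC clamp: 3' end CCT has 2 G/C ✓
GC content: GC 9/18 = 50.0% ✓
length: length 18 ✓
homopolymer run: longest run = 3 ✓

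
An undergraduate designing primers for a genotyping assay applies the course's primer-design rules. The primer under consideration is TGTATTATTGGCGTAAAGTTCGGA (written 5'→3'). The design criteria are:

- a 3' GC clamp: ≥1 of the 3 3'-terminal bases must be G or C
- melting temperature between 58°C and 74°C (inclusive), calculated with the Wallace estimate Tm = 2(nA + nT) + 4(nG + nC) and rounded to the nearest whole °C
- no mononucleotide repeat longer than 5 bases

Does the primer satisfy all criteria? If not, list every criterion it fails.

Base counts: A=6, T=9, G=7, C=2 (length 24).
GC clamp: 3' end GGA has 2 G/C ✓
Tm: Tm = 2·15 + 4·9 = 66°C ✓
homopolymer run: longest run = 3 ✓

Meets all criteria.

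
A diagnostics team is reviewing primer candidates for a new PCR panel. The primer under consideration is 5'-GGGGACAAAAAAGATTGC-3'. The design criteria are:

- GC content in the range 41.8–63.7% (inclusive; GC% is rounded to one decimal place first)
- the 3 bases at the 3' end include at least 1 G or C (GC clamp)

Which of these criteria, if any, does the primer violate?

Base counts: A=8, T=2, G=6, C=2 (length 18).
GC content: GC 8/18 = 44.4% ✓
GC clamp: 3' end TGC has 2 G/C ✓

Meets all criteria.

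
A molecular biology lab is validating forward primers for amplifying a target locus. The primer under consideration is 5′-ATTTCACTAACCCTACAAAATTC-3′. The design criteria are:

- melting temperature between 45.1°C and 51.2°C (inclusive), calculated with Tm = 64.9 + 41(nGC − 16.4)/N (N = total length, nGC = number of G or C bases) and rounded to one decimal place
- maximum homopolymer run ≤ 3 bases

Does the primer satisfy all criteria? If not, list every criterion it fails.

Fails: homopolymer run.

Base counts: A=9, T=7, G=0, C=7 (length 23).
Tm: Tm = 64.9 + 41·(7 − 16.4)/23 = 48.1°C ✓
homopolymer run: longest run = 4, exceeds 3 ✗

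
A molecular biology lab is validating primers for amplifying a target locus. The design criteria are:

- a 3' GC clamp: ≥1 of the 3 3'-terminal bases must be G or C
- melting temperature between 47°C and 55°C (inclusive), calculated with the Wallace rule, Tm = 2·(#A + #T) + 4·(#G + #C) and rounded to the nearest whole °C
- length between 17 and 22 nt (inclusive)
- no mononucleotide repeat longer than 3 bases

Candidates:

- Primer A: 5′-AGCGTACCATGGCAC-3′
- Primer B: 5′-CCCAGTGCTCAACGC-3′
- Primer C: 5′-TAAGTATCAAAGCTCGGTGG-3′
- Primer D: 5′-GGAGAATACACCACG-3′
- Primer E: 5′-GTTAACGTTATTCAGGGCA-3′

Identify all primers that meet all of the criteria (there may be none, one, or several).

Primer E only.

Primer A (15 nt, A=4 T=2 G=4 C=5): 3' end CAC has 2 G/C ✓; Tm = 2·6 + 4·9 = 48°C ✓; length 15, outside 17–22 ✗; longest run = 2 ✓ — fails.
Primer B (15 nt, A=3 T=2 G=3 C=7): 3' end CGC has 3 G/C ✓; Tm = 2·5 + 4·10 = 50°C ✓; length 15, outside 17–22 ✗; longest run = 3 ✓ — fails.
Primer C (20 nt, A=6 T=5 G=6 C=3): 3' end TGG has 2 G/C ✓; Tm = 2·11 + 4·9 = 58°C, outside 47–55°C ✗; length 20 ✓; longest run = 3 ✓ — fails.
Primer D (15 nt, A=6 T=1 G=4 C=4): 3' end ACG has 2 G/C ✓; Tm = 2·7 + 4·8 = 46°C, outside 47–55°C ✗; length 15, outside 17–22 ✗; longest run = 2 ✓ — fails.
Primer E (19 nt, A=5 T=6 G=5 C=3): 3' end GCA has 2 G/C ✓; Tm = 2·11 + 4·8 = 54°C ✓; length 19 ✓; longest run = 3 ✓ — passes.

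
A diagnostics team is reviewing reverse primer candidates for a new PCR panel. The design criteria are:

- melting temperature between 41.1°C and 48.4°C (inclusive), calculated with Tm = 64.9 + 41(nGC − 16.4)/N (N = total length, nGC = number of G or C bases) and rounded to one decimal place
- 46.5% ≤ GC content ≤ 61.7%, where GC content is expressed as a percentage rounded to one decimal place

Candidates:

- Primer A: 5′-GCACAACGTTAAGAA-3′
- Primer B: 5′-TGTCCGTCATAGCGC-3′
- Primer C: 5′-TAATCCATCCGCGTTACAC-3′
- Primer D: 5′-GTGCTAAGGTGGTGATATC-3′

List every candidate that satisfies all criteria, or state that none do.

Primer B only.

Primer A (15 nt, A=7 T=2 G=3 C=3): Tm = 64.9 + 41·(6 − 16.4)/15 = 36.5°C, outside 41.1–48.4°C ✗; GC 6/15 = 40.0%, outside 46.5–61.7% ✗ — fails.
Primer B (15 nt, A=2 T=4 G=4 C=5): Tm = 64.9 + 41·(9 − 16.4)/15 = 44.7°C ✓; GC 9/15 = 60.0% ✓ — passes.
Primer C (19 nt, A=5 T=5 G=2 C=7): Tm = 64.9 + 41·(9 − 16.4)/19 = 48.9°C, outside 41.1–48.4°C ✗; GC 9/19 = 47.4% ✓ — fails.
Primer D (19 nt, A=4 T=6 G=7 C=2): Tm = 64.9 + 41·(9 − 16.4)/19 = 48.9°C, outside 41.1–48.4°C ✗; GC 9/19 = 47.4% ✓ — fails.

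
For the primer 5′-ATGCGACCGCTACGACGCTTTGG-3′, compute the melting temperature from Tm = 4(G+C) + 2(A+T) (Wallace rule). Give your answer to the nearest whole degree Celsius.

74°C

Base counts: A=4, T=5, G=7, C=7 (length 23).
Tm = 2·(4+5) + 4·(7+7) = 2·9 + 4·14 = 18 + 56 = 74°C.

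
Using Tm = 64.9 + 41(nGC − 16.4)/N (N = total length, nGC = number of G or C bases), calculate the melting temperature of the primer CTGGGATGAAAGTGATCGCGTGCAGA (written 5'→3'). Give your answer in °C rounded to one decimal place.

Base counts: A=7, T=5, G=10, C=4; G+C = 14, N = 26.
Tm = 64.9 + 41·(14 − 16.4)/26 = 64.9 + -98.40/26 = 61.1°C.

61.1°C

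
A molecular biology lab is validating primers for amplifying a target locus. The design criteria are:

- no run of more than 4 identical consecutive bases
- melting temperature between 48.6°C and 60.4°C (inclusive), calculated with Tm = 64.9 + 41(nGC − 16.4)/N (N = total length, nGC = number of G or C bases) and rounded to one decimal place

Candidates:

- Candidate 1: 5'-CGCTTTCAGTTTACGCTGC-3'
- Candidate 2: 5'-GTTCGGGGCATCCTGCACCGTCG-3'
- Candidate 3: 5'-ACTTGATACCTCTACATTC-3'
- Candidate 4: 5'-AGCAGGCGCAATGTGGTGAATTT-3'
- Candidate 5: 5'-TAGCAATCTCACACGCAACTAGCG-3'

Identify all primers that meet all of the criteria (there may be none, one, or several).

Candidate 1 (19 nt, A=2 T=7 G=4 C=6): longest run = 3 ✓; Tm = 64.9 + 41·(10 − 16.4)/19 = 51.1°C ✓ — passes.
Candidate 2 (23 nt, A=2 T=5 G=8 C=8): longest run = 4 ✓; Tm = 64.9 + 41·(16 − 16.4)/23 = 64.2°C, outside 48.6–60.4°C ✗ — fails.
Candidate 3 (19 nt, A=5 T=7 G=1 C=6): longest run = 2 ✓; Tm = 64.9 + 41·(7 − 16.4)/19 = 44.6°C, outside 48.6–60.4°C ✗ — fails.
Candidate 4 (23 nt, A=6 T=6 G=8 C=3): longest run = 3 ✓; Tm = 64.9 + 41·(11 − 16.4)/23 = 55.3°C ✓ — passes.
Candidate 5 (24 nt, A=8 T=4 G=4 C=8): longest run = 2 ✓; Tm = 64.9 + 41·(12 − 16.4)/24 = 57.4°C ✓ — passes.

Candidate 1, Candidate 4 and Candidate 5.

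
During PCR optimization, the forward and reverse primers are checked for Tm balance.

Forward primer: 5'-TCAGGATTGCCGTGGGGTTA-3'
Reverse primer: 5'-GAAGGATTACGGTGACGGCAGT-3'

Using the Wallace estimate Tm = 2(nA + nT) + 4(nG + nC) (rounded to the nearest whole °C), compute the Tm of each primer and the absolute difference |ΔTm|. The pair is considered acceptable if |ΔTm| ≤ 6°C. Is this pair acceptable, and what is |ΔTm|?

Forward: A=3 T=6 G=8 C=3 → Tm = 2·9 + 4·11 = 62°C.
Reverse: A=6 T=4 G=9 C=3 → Tm = 2·10 + 4·12 = 68°C.
|ΔTm| = |62 − 68| = 6°C, ≤ 6°C.

|ΔTm| = 6°C; the pair is acceptable.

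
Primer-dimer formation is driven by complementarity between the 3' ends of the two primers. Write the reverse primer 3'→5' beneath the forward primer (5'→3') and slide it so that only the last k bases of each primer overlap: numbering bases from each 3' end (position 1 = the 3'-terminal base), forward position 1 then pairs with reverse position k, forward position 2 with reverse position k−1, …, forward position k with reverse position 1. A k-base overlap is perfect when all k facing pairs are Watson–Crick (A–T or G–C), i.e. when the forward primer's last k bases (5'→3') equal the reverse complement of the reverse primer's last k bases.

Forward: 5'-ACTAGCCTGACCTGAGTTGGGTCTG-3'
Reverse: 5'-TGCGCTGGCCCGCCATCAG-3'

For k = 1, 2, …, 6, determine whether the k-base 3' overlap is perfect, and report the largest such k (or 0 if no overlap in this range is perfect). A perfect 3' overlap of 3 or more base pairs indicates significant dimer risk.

Longest perfect overlap: 3 complementary base pairs; significant dimer risk (threshold 3).

Last 6 bases (5'→3') — forward …GGTCTG, reverse …CATCAG.
Reverse complement of the reverse primer's last 6 bases: CTGATG; its first k bases are the reverse complement of the reverse primer's last k bases, so a perfect k-base overlap needs the forward primer's last k bases to equal them.
Comparing (forward last k vs required): k=1: G vs C ✗; k=2: TG vs CT ✗; k=3: CTG vs CTG ✓; k=4: TCTG vs CTGA ✗; k=5: GTCTG vs CTGAT ✗; k=6: GGTCTG vs CTGATG ✗.
Only k = 3 is perfect, so the longest perfect 3' overlap is 3.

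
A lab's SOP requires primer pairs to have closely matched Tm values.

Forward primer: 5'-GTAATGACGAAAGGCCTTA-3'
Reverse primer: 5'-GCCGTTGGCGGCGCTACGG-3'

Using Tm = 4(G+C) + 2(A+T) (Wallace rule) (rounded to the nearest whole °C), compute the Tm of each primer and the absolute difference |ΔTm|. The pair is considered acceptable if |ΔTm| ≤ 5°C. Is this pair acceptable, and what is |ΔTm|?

Forward: A=7 T=4 G=5 C=3 → Tm = 2·11 + 4·8 = 54°C.
Reverse: A=1 T=3 G=9 C=6 → Tm = 2·4 + 4·15 = 68°C.
|ΔTm| = |54 − 68| = 14°C, > 5°C.

|ΔTm| = 14°C; the pair is not acceptable.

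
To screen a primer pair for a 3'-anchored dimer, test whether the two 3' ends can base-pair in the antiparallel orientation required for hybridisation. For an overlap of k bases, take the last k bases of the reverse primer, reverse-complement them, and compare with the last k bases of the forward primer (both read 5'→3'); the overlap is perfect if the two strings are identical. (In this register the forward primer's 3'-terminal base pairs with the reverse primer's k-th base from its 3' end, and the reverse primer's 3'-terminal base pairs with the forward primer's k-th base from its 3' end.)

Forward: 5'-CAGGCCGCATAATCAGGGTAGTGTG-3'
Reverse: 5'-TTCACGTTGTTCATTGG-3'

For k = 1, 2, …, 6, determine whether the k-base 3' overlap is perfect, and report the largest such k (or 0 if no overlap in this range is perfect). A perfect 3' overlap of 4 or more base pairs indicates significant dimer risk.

Last 6 bases (5'→3') — forward …AGTGTG, reverse …CATTGG.
Reverse complement of the reverse primer's last 6 bases: CCAATG; its first k bases are the reverse complement of the reverse primer's last k bases, so a perfect k-base overlap needs the forward primer's last k bases to equal them.
Comparing (forward last k vs required): k=1: G vs C ✗; k=2: TG vs CC ✗; k=3: GTG vs CCA ✗; k=4: TGTG vs CCAA ✗; k=5: GTGTG vs CCAAT ✗; k=6: AGTGTG vs CCAATG ✗.
No overlap length from 1 to 6 is perfect, so the longest perfect 3' overlap is 0.

Longest perfect overlap: 0 complementary base pairs; below the dimer-risk threshold (threshold 4).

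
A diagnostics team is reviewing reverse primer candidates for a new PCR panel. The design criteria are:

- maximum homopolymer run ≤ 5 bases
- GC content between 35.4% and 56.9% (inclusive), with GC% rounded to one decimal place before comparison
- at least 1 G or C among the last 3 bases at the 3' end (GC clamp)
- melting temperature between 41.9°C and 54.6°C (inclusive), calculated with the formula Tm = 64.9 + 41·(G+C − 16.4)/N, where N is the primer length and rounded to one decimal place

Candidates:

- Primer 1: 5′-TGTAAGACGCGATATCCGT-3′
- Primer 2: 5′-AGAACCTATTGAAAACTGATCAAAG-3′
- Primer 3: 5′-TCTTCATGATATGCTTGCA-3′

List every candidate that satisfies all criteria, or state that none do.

Primer 1 and Primer 3.

Primer 1 (19 nt, A=5 T=5 G=5 C=4): longest run = 2 ✓; GC 9/19 = 47.4% ✓; 3' end CGT has 2 G/C ✓; Tm = 64.9 + 41·(9 − 16.4)/19 = 48.9°C ✓ — passes.
Primer 2 (25 nt, A=12 T=5 G=4 C=4): longest run = 4 ✓; GC 8/25 = 32.0%, outside 35.4–56.9% ✗; 3' end AAG has 1 G/C ✓; Tm = 64.9 + 41·(8 − 16.4)/25 = 51.1°C ✓ — fails.
Primer 3 (19 nt, A=4 T=8 G=3 C=4): longest run = 2 ✓; GC 7/19 = 36.8% ✓; 3' end GCA has 2 G/C ✓; Tm = 64.9 + 41·(7 − 16.4)/19 = 44.6°C ✓ — passes.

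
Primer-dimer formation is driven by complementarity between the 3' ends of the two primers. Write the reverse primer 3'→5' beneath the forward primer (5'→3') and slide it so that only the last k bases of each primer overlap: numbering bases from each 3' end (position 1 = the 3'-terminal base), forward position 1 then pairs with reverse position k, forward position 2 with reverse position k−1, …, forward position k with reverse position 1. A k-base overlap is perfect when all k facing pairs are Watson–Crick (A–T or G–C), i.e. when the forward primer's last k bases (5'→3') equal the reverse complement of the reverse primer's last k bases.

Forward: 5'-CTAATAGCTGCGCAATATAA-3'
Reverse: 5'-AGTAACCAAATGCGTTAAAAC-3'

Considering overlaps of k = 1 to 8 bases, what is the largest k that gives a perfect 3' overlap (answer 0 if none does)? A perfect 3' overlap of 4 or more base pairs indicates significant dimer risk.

Last 8 bases (5'→3') — forward …CAATATAA, reverse …GTTAAAAC.
Reverse complement of the reverse primer's last 8 bases: GTTTTAAC; its first k bases are the reverse complement of the reverse primer's last k bases, so a perfect k-base overlap needs the forward primer's last k bases to equal them.
Comparing (forward last k vs required): k=1: A vs G ✗; k=2: AA vs GT ✗; k=3: TAA vs GTT ✗; k=4: ATAA vs GTTT ✗; k=5: TATAA vs GTTTT ✗; k=6: ATATAA vs GTTTTA ✗; k=7: AATATAA vs GTTTTAA ✗; k=8: CAATATAA vs GTTTTAAC ✗.
No overlap length from 1 to 8 is perfect, so the longest perfect 3' overlap is 0.

Longest perfect overlap: 0 complementary base pairs; below the dimer-risk threshold (threshold 4).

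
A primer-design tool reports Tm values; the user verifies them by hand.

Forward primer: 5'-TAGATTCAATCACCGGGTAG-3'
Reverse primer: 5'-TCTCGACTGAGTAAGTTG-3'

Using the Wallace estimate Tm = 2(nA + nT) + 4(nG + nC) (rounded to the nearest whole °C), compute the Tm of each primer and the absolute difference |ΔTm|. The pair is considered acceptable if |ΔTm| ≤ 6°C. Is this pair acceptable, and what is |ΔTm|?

Forward: A=6 T=5 G=5 C=4 → Tm = 2·11 + 4·9 = 58°C.
Reverse: A=4 T=6 G=5 C=3 → Tm = 2·10 + 4·8 = 52°C.
|ΔTm| = |58 − 52| = 6°C, ≤ 6°C.

|ΔTm| = 6°C; the pair is acceptable.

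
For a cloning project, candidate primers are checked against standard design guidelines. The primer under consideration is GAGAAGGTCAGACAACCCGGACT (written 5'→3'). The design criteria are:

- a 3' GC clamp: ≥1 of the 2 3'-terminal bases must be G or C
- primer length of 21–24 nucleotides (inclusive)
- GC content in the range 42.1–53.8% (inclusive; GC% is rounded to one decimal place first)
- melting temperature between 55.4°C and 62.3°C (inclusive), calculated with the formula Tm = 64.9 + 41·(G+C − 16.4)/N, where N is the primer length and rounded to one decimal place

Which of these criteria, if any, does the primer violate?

Base counts: A=8, T=2, G=7, C=6 (length 23).
GC clamp: 3' end CT has 1 G/C ✓
length: length 23 ✓
GC content: GC 13/23 = 56.5%, outside 42.1–53.8% ✗
Tm: Tm = 64.9 + 41·(13 − 16.4)/23 = 58.8°C ✓

Fails: GC content.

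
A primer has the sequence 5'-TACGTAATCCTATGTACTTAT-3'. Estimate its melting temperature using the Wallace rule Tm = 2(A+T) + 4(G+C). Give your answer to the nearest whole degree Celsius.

54°C

Base counts: A=6, T=9, G=2, C=4 (length 21).
Tm = 2·(6+9) + 4·(2+4) = 2·15 + 4·6 = 30 + 24 = 54°C.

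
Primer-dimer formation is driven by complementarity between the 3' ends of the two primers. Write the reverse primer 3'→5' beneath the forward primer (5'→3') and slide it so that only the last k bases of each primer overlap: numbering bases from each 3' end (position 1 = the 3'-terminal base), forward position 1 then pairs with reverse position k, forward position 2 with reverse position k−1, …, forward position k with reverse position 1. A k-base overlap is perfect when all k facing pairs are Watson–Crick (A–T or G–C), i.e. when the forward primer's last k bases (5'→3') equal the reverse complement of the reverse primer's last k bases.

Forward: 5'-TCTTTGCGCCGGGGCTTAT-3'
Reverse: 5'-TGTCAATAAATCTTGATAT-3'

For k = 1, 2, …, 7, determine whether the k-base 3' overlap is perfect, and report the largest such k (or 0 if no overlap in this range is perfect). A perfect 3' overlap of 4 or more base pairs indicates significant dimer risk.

Last 7 bases (5'→3') — forward …GGCTTAT, reverse …TTGATAT.
Reverse complement of the reverse primer's last 7 bases: ATATCAA; its first k bases are the reverse complement of the reverse primer's last k bases, so a perfect k-base overlap needs the forward primer's last k bases to equal them.
Comparing (forward last k vs required): k=1: T vs A ✗; k=2: AT vs AT ✓; k=3: TAT vs ATA ✗; k=4: TTAT vs ATAT ✗; k=5: CTTAT vs ATATC ✗; k=6: GCTTAT vs ATATCA ✗; k=7: GGCTTAT vs ATATCAA ✗.
Only k = 2 is perfect, so the longest perfect 3' overlap is 2.

Longest perfect overlap: 2 complementary base pairs; below the dimer-risk threshold (threshold 4).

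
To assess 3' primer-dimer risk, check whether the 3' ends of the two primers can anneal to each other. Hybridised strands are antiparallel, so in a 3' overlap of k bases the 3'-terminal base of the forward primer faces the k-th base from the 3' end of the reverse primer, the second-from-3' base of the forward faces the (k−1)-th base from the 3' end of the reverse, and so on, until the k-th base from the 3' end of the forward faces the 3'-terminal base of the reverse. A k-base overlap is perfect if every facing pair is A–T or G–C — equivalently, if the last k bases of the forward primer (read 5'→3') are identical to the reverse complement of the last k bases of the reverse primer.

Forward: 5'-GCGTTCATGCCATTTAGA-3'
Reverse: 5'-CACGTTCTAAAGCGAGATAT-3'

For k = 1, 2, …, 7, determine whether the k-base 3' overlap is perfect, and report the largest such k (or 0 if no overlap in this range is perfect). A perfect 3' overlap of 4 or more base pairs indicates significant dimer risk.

Last 7 bases (5'→3') — forward …ATTTAGA, reverse …GAGATAT.
Reverse complement of the reverse primer's last 7 bases: ATATCTC; its first k bases are the reverse complement of the reverse primer's last k bases, so a perfect k-base overlap needs the forward primer's last k bases to equal them.
Comparing (forward last k vs required): k=1: A vs A ✓; k=2: GA vs AT ✗; k=3: AGA vs ATA ✗; k=4: TAGA vs ATAT ✗; k=5: TTAGA vs ATATC ✗; k=6: TTTAGA vs ATATCT ✗; k=7: ATTTAGA vs ATATCTC ✗.
Only k = 1 is perfect, so the longest perfect 3' overlap is 1.

Longest perfect overlap: 1 complementary base pair; below the dimer-risk threshold (threshold 4).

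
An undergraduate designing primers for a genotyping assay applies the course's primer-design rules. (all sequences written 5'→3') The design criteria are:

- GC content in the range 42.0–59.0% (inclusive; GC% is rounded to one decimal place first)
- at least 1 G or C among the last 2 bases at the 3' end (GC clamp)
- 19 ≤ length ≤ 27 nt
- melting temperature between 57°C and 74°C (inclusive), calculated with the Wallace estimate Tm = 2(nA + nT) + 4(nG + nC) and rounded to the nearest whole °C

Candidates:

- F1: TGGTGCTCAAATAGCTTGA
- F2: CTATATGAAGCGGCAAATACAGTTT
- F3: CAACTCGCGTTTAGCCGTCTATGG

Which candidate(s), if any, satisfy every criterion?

F3 only.

F1 (19 nt, A=5 T=6 G=5 C=3): GC 8/19 = 42.1% ✓; 3' end GA has 1 G/C ✓; length 19 ✓; Tm = 2·11 + 4·8 = 54°C, outside 57–74°C ✗ — fails.
F2 (25 nt, A=9 T=7 G=5 C=4): GC 9/25 = 36.0%, outside 42.0–59.0% ✗; 3' end TT has 0 G/C, need ≥1 ✗; length 25 ✓; Tm = 2·16 + 4·9 = 68°C ✓ — fails.
F3 (24 nt, A=4 T=7 G=6 C=7): GC 13/24 = 54.2% ✓; 3' end GG has 2 G/C ✓; length 24 ✓; Tm = 2·11 + 4·13 = 74°C ✓ — passes.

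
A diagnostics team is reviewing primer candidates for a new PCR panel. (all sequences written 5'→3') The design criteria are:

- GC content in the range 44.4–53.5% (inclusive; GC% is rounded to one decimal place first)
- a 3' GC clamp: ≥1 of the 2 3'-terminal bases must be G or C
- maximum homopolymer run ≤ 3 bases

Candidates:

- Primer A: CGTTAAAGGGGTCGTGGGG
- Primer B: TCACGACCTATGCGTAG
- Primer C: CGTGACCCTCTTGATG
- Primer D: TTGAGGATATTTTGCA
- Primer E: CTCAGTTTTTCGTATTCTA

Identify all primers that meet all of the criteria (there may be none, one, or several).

Primer B only.

Primer A (19 nt, A=3 T=4 G=10 C=2): GC 12/19 = 63.2%, outside 44.4–53.5% ✗; 3' end GG has 2 G/C ✓; longest run = 4, exceeds 3 ✗ — fails.
Primer B (17 nt, A=4 T=4 G=4 C=5): GC 9/17 = 52.9% ✓; 3' end AG has 1 G/C ✓; longest run = 2 ✓ — passes.
Primer C (16 nt, A=2 T=5 G=4 C=5): GC 9/16 = 56.3%, outside 44.4–53.5% ✗; 3' end TG has 1 G/C ✓; longest run = 3 ✓ — fails.
Primer D (16 nt, A=4 T=7 G=4 C=1): GC 5/16 = 31.3%, outside 44.4–53.5% ✗; 3' end CA has 1 G/C ✓; longest run = 4, exceeds 3 ✗ — fails.
Primer E (19 nt, A=3 T=10 G=2 C=4): GC 6/19 = 31.6%, outside 44.4–53.5% ✗; 3' end TA has 0 G/C, need ≥1 ✗; longest run = 5, exceeds 3 ✗ — fails.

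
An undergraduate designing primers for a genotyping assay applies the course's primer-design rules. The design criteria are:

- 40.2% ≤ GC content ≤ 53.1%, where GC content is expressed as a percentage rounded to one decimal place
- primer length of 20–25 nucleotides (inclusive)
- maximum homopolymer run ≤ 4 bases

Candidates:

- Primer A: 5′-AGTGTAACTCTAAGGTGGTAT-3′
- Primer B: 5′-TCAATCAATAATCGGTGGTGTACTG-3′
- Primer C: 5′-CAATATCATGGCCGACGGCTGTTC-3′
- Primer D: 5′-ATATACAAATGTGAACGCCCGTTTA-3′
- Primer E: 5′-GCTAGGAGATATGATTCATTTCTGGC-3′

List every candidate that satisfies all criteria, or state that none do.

None of the candidates satisfy all criteria.

Primer A (21 nt, A=6 T=7 G=6 C=2): GC 8/21 = 38.1%, outside 40.2–53.1% ✗; length 21 ✓; longest run = 2 ✓ — fails.
Primer B (25 nt, A=7 T=8 G=6 C=4): GC 10/25 = 40.0%, outside 40.2–53.1% ✗; length 25 ✓; longest run = 2 ✓ — fails.
Primer C (24 nt, A=5 T=6 G=6 C=7): GC 13/24 = 54.2%, outside 40.2–53.1% ✗; length 24 ✓; longest run = 2 ✓ — fails.
Primer D (25 nt, A=9 T=7 G=4 C=5): GC 9/25 = 36.0%, outside 40.2–53.1% ✗; length 25 ✓; longest run = 3 ✓ — fails.
Primer E (26 nt, A=6 T=9 G=7 C=4): GC 11/26 = 42.3% ✓; length 26, outside 20–25 ✗; longest run = 3 ✓ — fails.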